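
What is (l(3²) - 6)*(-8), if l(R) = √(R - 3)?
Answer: 48 - 8*√6 ≈ 28.404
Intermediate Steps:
l(R) = √(-3 + R)
(l(3²) - 6)*(-8) = (√(-3 + 3²) - 6)*(-8) = (√(-3 + 9) - 6)*(-8) = (√6 - 6)*(-8) = (-6 + √6)*(-8) = 48 - 8*√6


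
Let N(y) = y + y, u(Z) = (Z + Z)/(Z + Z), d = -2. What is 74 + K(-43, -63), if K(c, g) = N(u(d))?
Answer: 76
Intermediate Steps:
u(Z) = 1 (u(Z) = (2*Z)/((2*Z)) = (2*Z)*(1/(2*Z)) = 1)
N(y) = 2*y
K(c, g) = 2 (K(c, g) = 2*1 = 2)
74 + K(-43, -63) = 74 + 2 = 76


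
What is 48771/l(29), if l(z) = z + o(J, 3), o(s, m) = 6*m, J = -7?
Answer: 48771/47 ≈ 1037.7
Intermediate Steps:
l(z) = 18 + z (l(z) = z + 6*3 = z + 18 = 18 + z)
48771/l(29) = 48771/(18 + 29) = 48771/47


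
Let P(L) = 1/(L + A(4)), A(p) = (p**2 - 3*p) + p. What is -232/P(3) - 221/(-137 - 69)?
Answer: -525491/206 ≈ -2550.9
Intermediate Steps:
A(p) = p**2 - 2*p
P(L) = 1/(8 + L) (P(L) = 1/(L + 4*(-2 + 4)) = 1/(L + 4*2) = 1/(L + 8) = 1/(8 + L))
-232/P(3) - 221/(-137 - 69) = -232/(1/(8 + 3)) - 221/(-137 - 69) = -232/(1/11) - 221/(-206) = -232/1/11 - 221*(-1/206) = -232*11 + 221/206 = -2552 + 221/206 = -525491/206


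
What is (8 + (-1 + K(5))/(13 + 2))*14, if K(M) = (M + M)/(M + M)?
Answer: 112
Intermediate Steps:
K(M) = 1 (K(M) = (2*M)/((2*M)) = (2*M)*(1/(2*M)) = 1)
(8 + (-1 + K(5))/(13 + 2))*14 = (8 + (-1 + 1)/(13 + 2))*14 = (8 + 0/15)*14 = (8 + 0*(1/15))*14 = (8 + 0)*14 = 8*14 = 112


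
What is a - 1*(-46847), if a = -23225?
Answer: 23622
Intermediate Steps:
a - 1*(-46847) = -23225 - 1*(-46847) = -23225 + 46847 = 23622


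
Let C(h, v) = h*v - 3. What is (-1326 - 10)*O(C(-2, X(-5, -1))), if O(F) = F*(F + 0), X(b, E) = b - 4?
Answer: -300600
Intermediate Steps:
X(b, E) = -4 + b
C(h, v) = -3 + h*v
O(F) = F² (O(F) = F*F = F²)
(-1326 - 10)*O(C(-2, X(-5, -1))) = (-1326 - 10)*(-3 - 2*(-4 - 5))² = -1336*(-3 - 2*(-9))² = -1336*(-3 + 18)² = -1336*15² = -1336*225 = -300600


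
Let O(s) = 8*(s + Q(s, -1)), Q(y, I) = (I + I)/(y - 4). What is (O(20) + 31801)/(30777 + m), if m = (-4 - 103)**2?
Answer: 15980/21113 ≈ 0.75688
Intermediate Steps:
Q(y, I) = 2*I/(-4 + y) (Q(y, I) = (2*I)/(-4 + y) = 2*I/(-4 + y))
m = 11449 (m = (-107)**2 = 11449)
O(s) = -16/(-4 + s) + 8*s (O(s) = 8*(s + 2*(-1)/(-4 + s)) = 8*(s - 2/(-4 + s)) = -16/(-4 + s) + 8*s)
(O(20) + 31801)/(30777 + m) = (8*(-2 + 20*(-4 + 20))/(-4 + 20) + 31801)/(30777 + 11449) = (8*(-2 + 20*16)/16 + 31801)/42226 = (8*(1/16)*(-2 + 320) + 31801)*(1/42226) = (8*(1/16)*318 + 31801)*(1/42226) = (159 + 31801)*(1/42226) = 31960*(1/42226) = 15980/21113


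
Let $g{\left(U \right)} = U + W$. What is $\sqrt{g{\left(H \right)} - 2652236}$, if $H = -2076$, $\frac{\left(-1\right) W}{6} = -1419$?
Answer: $i \sqrt{2645798} \approx 1626.6 i$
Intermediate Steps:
$W = 8514$ ($W = \left(-6\right) \left(-1419\right) = 8514$)
$g{\left(U \right)} = 8514 + U$ ($g{\left(U \right)} = U + 8514 = 8514 + U$)
$\sqrt{g{\left(H \right)} - 2652236} = \sqrt{\left(8514 - 2076\right) - 2652236} = \sqrt{6438 - 2652236} = \sqrt{-2645798} = i \sqrt{2645798}$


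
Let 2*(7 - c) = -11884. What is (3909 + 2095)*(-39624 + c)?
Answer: -202184700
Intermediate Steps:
c = 5949 (c = 7 - ½*(-11884) = 7 + 5942 = 5949)
(3909 + 2095)*(-39624 + c) = (3909 + 2095)*(-39624 + 5949) = 6004*(-33675) = -202184700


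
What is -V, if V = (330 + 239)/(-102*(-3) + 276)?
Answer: -569/582 ≈ -0.97766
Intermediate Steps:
V = 569/582 (V = 569/(306 + 276) = 569/582 ≈ 0.97766)
-V = -1*569/582 = -569/582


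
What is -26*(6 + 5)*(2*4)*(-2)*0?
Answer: 0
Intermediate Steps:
-26*(6 + 5)*(2*4)*(-2)*0 = -286*8*(-2)*0 = -286*(-16)*0 = -26*(-176)*0 = 4576*0 = 0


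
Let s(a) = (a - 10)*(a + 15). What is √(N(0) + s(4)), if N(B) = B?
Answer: I*√114 ≈ 10.677*I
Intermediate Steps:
s(a) = (-10 + a)*(15 + a)
√(N(0) + s(4)) = √(0 + (-150 + 4² + 5*4)) = √(0 + (-150 + 16 + 20)) = √(0 - 114) = √(-114) = I*√114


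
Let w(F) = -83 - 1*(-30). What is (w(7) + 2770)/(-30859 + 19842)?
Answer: -2717/11017 ≈ -0.24662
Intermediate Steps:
w(F) = -53 (w(F) = -83 + 30 = -53)
(w(7) + 2770)/(-30859 + 19842) = (-53 + 2770)/(-30859 + 19842) = 2717/(-11017) = 2717*(-1/11017) = -2717/11017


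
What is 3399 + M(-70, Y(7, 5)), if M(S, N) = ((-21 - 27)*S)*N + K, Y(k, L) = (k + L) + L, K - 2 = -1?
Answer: 60520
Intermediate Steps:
K = 1 (K = 2 - 1 = 1)
Y(k, L) = k + 2*L (Y(k, L) = (L + k) + L = k + 2*L)
M(S, N) = 1 - 48*N*S (M(S, N) = ((-21 - 27)*S)*N + 1 = (-48*S)*N + 1 = -48*N*S + 1 = 1 - 48*N*S)
3399 + M(-70, Y(7, 5)) = 3399 + (1 - 48*(7 + 2*5)*(-70)) = 3399 + (1 - 48*(7 + 10)*(-70)) = 3399 + (1 - 48*17*(-70)) = 3399 + (1 + 57120) = 3399 + 57121 = 60520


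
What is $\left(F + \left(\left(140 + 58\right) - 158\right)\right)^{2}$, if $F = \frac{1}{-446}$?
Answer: $\frac{318229921}{198916} \approx 1599.8$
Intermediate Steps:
$F = - \frac{1}{446} \approx -0.0022422$
$\left(F + \left(\left(140 + 58\right) - 158\right)\right)^{2} = \left(- \frac{1}{446} + \left(\left(140 + 58\right) - 158\right)\right)^{2} = \left(- \frac{1}{446} + \left(198 - 158\right)\right)^{2} = \left(- \frac{1}{446} + 40\right)^{2} = \left(\frac{17839}{446}\right)^{2} = \frac{318229921}{198916}$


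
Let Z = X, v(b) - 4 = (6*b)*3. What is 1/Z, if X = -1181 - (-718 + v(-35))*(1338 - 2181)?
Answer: -1/1134173 ≈ -8.8170e-7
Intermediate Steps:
v(b) = 4 + 18*b (v(b) = 4 + (6*b)*3 = 4 + 18*b)
X = -1134173 (X = -1181 - (-718 + (4 + 18*(-35)))*(1338 - 2181) = -1181 - (-718 + (4 - 630))*(-843) = -1181 - (-718 - 626)*(-843) = -1181 - (-1344)*(-843) = -1181 - 1*1132992 = -1181 - 1132992 = -1134173)
Z = -1134173
1/Z = 1/(-1134173) = -1/1134173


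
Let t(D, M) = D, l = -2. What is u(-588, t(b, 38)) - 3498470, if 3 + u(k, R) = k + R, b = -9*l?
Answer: -3499043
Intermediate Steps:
b = 18 (b = -9*(-2) = 18)
u(k, R) = -3 + R + k (u(k, R) = -3 + (k + R) = -3 + (R + k) = -3 + R + k)
u(-588, t(b, 38)) - 3498470 = (-3 + 18 - 588) - 3498470 = -573 - 3498470 = -3499043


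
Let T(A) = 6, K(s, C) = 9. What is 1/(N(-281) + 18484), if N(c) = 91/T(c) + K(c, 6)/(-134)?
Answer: 201/3718319 ≈ 5.4057e-5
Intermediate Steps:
N(c) = 3035/201 (N(c) = 91/6 + 9/(-134) = 91*(⅙) + 9*(-1/134) = 91/6 - 9/134 = 3035/201)
1/(N(-281) + 18484) = 1/(3035/201 + 18484) = 1/(3718319/201) = 201/3718319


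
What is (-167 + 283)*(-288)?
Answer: -33408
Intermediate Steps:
(-167 + 283)*(-288) = 116*(-288) = -33408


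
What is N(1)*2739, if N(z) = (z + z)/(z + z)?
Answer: 2739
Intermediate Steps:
N(z) = 1 (N(z) = (2*z)/((2*z)) = (2*z)*(1/(2*z)) = 1)
N(1)*2739 = 1*2739 = 2739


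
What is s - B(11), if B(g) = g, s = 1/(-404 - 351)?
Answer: -8306/755 ≈ -11.001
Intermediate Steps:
s = -1/755 (s = 1/(-755) = -1/755 ≈ -0.0013245)
s - B(11) = -1/755 - 1*11 = -1/755 - 11 = -8306/755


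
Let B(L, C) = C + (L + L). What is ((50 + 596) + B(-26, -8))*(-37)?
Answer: -21682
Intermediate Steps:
B(L, C) = C + 2*L
((50 + 596) + B(-26, -8))*(-37) = ((50 + 596) + (-8 + 2*(-26)))*(-37) = (646 + (-8 - 52))*(-37) = (646 - 60)*(-37) = 586*(-37) = -21682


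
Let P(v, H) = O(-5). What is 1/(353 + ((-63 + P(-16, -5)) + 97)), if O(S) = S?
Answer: 1/382 ≈ 0.0026178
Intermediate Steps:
P(v, H) = -5
1/(353 + ((-63 + P(-16, -5)) + 97)) = 1/(353 + ((-63 - 5) + 97)) = 1/(353 + (-68 + 97)) = 1/(353 + 29) = 1/382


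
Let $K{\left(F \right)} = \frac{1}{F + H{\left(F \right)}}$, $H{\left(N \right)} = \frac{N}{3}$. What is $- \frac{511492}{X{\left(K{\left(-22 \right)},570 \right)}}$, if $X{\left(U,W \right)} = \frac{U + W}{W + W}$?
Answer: $- \frac{17104292480}{16719} \approx -1.023 \cdot 10^{6}$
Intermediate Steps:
$H{\left(N \right)} = \frac{N}{3}$ ($H{\left(N \right)} = N \frac{1}{3} = \frac{N}{3}$)
$K{\left(F \right)} = \frac{3}{4 F}$ ($K{\left(F \right)} = \frac{1}{F + \frac{F}{3}} = \frac{1}{\frac{4}{3} F} = \frac{3}{4 F}$)
$X{\left(U,W \right)} = \frac{U + W}{2 W}$
$- \frac{511492}{X{\left(K{\left(-22 \right)},570 \right)}} = - \frac{511492}{\frac{1}{2} \cdot \frac{1}{570} \left(\frac{3}{4 \left(-22\right)} + 570\right)} = - \frac{511492}{\frac{1}{2} \cdot \frac{1}{570} \left(\frac{3}{4} \left(- \frac{1}{22}\right) + 570\right)} = - \frac{511492}{\frac{1}{2} \cdot \frac{1}{570} \left(- \frac{3}{88} + 570\right)} = - \frac{511492}{\frac{1}{2} \cdot \frac{1}{570} \cdot \frac{50157}{88}} = - \frac{511492}{\frac{16719}{33440}} = \left(-511492\right) \frac{33440}{16719} = - \frac{17104292480}{16719}$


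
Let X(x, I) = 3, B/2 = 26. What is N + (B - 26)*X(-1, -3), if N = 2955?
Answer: 3033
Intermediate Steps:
B = 52 (B = 2*26 = 52)
N + (B - 26)*X(-1, -3) = 2955 + (52 - 26)*3 = 2955 + 26*3 = 2955 + 78 = 3033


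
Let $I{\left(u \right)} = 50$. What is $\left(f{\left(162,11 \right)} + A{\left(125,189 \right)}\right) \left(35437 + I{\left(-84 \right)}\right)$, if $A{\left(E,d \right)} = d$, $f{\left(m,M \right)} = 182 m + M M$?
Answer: $1057299678$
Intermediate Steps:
$f{\left(m,M \right)} = M^{2} + 182 m$ ($f{\left(m,M \right)} = 182 m + M^{2} = M^{2} + 182 m$)
$\left(f{\left(162,11 \right)} + A{\left(125,189 \right)}\right) \left(35437 + I{\left(-84 \right)}\right) = \left(\left(11^{2} + 182 \cdot 162\right) + 189\right) \left(35437 + 50\right) = \left(\left(121 + 29484\right) + 189\right) 35487 = \left(29605 + 189\right) 35487 = 29794 \cdot 35487 = 1057299678$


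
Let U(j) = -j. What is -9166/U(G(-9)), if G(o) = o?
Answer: -9166/9 ≈ -1018.4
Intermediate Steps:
-9166/U(G(-9)) = -9166/((-1*(-9))) = -9166/9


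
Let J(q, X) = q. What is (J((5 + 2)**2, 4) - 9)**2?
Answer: 1600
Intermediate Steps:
(J((5 + 2)**2, 4) - 9)**2 = ((5 + 2)**2 - 9)**2 = (7**2 - 9)**2 = (49 - 9)**2 = 40**2 = 1600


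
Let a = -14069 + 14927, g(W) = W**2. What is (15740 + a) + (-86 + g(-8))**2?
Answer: 17082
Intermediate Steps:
a = 858
(15740 + a) + (-86 + g(-8))**2 = (15740 + 858) + (-86 + (-8)**2)**2 = 16598 + (-86 + 64)**2 = 16598 + (-22)**2 = 16598 + 484 = 17082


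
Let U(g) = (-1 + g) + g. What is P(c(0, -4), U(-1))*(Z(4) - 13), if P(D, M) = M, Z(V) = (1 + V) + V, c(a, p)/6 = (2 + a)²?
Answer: 12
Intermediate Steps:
c(a, p) = 6*(2 + a)²
U(g) = -1 + 2*g
Z(V) = 1 + 2*V
P(c(0, -4), U(-1))*(Z(4) - 13) = (-1 + 2*(-1))*((1 + 2*4) - 13) = (-1 - 2)*((1 + 8) - 13) = -3*(9 - 13) = -3*(-4) = 12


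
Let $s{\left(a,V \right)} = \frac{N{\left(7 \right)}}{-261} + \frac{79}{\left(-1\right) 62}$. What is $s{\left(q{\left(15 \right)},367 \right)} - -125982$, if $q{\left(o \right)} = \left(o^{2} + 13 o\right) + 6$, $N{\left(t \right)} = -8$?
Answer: $\frac{2038620601}{16182} \approx 1.2598 \cdot 10^{5}$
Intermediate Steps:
$q{\left(o \right)} = 6 + o^{2} + 13 o$
$s{\left(a,V \right)} = - \frac{20123}{16182}$ ($s{\left(a,V \right)} = - \frac{8}{-261} + \frac{79}{\left(-1\right) 62} = \left(-8\right) \left(- \frac{1}{261}\right) + \frac{79}{-62} = \frac{8}{261} + 79 \left(- \frac{1}{62}\right) = \frac{8}{261} - \frac{79}{62} = - \frac{20123}{16182}$)
$s{\left(q{\left(15 \right)},367 \right)} - -125982 = - \frac{20123}{16182} - -125982 = - \frac{20123}{16182} + 125982 = \frac{2038620601}{16182}$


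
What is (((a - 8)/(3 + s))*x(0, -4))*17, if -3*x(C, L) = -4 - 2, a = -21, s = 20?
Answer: -986/23 ≈ -42.870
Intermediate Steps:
x(C, L) = 2 (x(C, L) = -(-4 - 2)/3 = -⅓*(-6) = 2)
(((a - 8)/(3 + s))*x(0, -4))*17 = (((-21 - 8)/(3 + 20))*2)*17 = (-29/23*2)*17 = (-29*1/23*2)*17 = -29/23*2*17 = -58/23*17 = -986/23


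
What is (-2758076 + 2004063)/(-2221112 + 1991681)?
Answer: 24323/7401 ≈ 3.2864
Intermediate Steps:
(-2758076 + 2004063)/(-2221112 + 1991681) = -754013/(-229431) = -754013*(-1/229431) = 24323/7401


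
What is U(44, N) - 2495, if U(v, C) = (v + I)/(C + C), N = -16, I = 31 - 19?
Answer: -9987/4 ≈ -2496.8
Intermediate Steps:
I = 12
U(v, C) = (12 + v)/(2*C) (U(v, C) = (v + 12)/(C + C) = (12 + v)/((2*C)) = (12 + v)*(1/(2*C)) = (12 + v)/(2*C))
U(44, N) - 2495 = (½)*(12 + 44)/(-16) - 2495 = (½)*(-1/16)*56 - 2495 = -7/4 - 2495 = -9987/4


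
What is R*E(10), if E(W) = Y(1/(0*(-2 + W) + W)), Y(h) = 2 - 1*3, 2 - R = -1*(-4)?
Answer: 2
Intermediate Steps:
R = -2 (R = 2 - (-1)*(-4) = 2 - 1*4 = 2 - 4 = -2)
Y(h) = -1 (Y(h) = 2 - 3 = -1)
E(W) = -1
R*E(10) = -2*(-1) = 2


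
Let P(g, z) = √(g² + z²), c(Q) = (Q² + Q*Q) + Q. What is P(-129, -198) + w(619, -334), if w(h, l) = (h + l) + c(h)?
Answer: 767226 + 3*√6205 ≈ 7.6746e+5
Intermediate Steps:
c(Q) = Q + 2*Q² (c(Q) = (Q² + Q²) + Q = 2*Q² + Q = Q + 2*Q²)
w(h, l) = h + l + h*(1 + 2*h) (w(h, l) = (h + l) + h*(1 + 2*h) = h + l + h*(1 + 2*h))
P(-129, -198) + w(619, -334) = √((-129)² + (-198)²) + (619 - 334 + 619*(1 + 2*619)) = √(16641 + 39204) + (619 - 334 + 619*(1 + 1238)) = √55845 + (619 - 334 + 619*1239) = 3*√6205 + (619 - 334 + 766941) = 3*√6205 + 767226 = 767226 + 3*√6205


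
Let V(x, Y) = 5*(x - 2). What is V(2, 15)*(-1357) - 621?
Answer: -621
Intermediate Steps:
V(x, Y) = -10 + 5*x (V(x, Y) = 5*(-2 + x) = -10 + 5*x)
V(2, 15)*(-1357) - 621 = (-10 + 5*2)*(-1357) - 621 = (-10 + 10)*(-1357) - 621 = 0*(-1357) - 621 = 0 - 621 = -621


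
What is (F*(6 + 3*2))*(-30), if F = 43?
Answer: -15480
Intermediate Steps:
(F*(6 + 3*2))*(-30) = (43*(6 + 3*2))*(-30) = (43*(6 + 6))*(-30) = (43*12)*(-30) = 516*(-30) = -15480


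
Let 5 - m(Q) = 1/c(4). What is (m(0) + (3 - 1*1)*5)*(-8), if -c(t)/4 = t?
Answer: -241/2 ≈ -120.50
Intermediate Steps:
c(t) = -4*t
m(Q) = 81/16 (m(Q) = 5 - 1/((-4*4)) = 5 - 1/(-16) = 5 - 1*(-1/16) = 5 + 1/16 = 81/16)
(m(0) + (3 - 1*1)*5)*(-8) = (81/16 + (3 - 1*1)*5)*(-8) = (81/16 + (3 - 1)*5)*(-8) = (81/16 + 2*5)*(-8) = (81/16 + 10)*(-8) = (241/16)*(-8) = -241/2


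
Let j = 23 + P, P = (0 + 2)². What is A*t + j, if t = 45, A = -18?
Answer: -783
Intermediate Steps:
P = 4 (P = 2² = 4)
j = 27 (j = 23 + 4 = 27)
A*t + j = -18*45 + 27 = -810 + 27 = -783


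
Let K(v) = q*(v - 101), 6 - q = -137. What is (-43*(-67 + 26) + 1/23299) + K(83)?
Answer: -18895488/23299 ≈ -811.00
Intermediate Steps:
q = 143 (q = 6 - 1*(-137) = 6 + 137 = 143)
K(v) = -14443 + 143*v (K(v) = 143*(v - 101) = 143*(-101 + v) = -14443 + 143*v)
(-43*(-67 + 26) + 1/23299) + K(83) = (-43*(-67 + 26) + 1/23299) + (-14443 + 143*83) = (-43*(-41) + 1/23299) + (-14443 + 11869) = (1763 + 1/23299) - 2574 = 41076138/23299 - 2574 = -18895488/23299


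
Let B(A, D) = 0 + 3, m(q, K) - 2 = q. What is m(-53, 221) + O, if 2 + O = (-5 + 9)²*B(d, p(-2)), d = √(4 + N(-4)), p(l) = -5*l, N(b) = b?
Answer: -5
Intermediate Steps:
d = 0 (d = √(4 - 4) = √0 = 0)
m(q, K) = 2 + q
B(A, D) = 3
O = 46 (O = -2 + (-5 + 9)²*3 = -2 + 4²*3 = -2 + 16*3 = -2 + 48 = 46)
m(-53, 221) + O = (2 - 53) + 46 = -51 + 46 = -5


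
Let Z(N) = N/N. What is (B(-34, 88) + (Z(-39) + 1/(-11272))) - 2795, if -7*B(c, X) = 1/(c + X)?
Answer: -5952365777/2130408 ≈ -2794.0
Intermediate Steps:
Z(N) = 1
B(c, X) = -1/(7*(X + c)) (B(c, X) = -1/(7*(c + X)) = -1/(7*(X + c)))
(B(-34, 88) + (Z(-39) + 1/(-11272))) - 2795 = (-1/(7*88 + 7*(-34)) + (1 + 1/(-11272))) - 2795 = (-1/(616 - 238) + (1 - 1/11272)) - 2795 = (-1/378 + 11271/11272) - 2795 = 2124583/2130408 - 2795 = -5952365777/2130408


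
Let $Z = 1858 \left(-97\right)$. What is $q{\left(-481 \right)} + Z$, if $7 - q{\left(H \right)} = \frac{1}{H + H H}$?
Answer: $- \frac{41608962721}{230880} \approx -1.8022 \cdot 10^{5}$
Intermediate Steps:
$Z = -180226$
$q{\left(H \right)} = 7 - \frac{1}{H + H^{2}}$ ($q{\left(H \right)} = 7 - \frac{1}{H + H H} = 7 - \frac{1}{H + H^{2}}$)
$q{\left(-481 \right)} + Z = \frac{-1 + 7 \left(-481\right) + 7 \left(-481\right)^{2}}{\left(-481\right) \left(1 - 481\right)} - 180226 = - \frac{-1 - 3367 + 7 \cdot 231361}{481 \left(-480\right)} - 180226 = \left(- \frac{1}{481}\right) \left(- \frac{1}{480}\right) \left(-1 - 3367 + 1619527\right) - 180226 = \left(- \frac{1}{481}\right) \left(- \frac{1}{480}\right) 1616159 - 180226 = \frac{1616159}{230880} - 180226 = - \frac{41608962721}{230880}$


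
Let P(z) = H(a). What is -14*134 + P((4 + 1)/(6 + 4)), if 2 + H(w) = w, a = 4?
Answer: -1874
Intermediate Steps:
H(w) = -2 + w
P(z) = 2 (P(z) = -2 + 4 = 2)
-14*134 + P((4 + 1)/(6 + 4)) = -14*134 + 2 = -1876 + 2 = -1874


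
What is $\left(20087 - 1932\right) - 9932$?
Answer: $8223$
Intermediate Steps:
$\left(20087 - 1932\right) - 9932 = 18155 - 9932 = 8223$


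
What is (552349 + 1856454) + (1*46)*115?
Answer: 2414093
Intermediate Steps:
(552349 + 1856454) + (1*46)*115 = 2408803 + 46*115 = 2408803 + 5290 = 2414093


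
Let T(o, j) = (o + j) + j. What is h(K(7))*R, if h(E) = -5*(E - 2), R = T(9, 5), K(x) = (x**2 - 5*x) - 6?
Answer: -570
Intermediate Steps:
T(o, j) = o + 2*j (T(o, j) = (j + o) + j = o + 2*j)
K(x) = -6 + x**2 - 5*x
R = 19 (R = 9 + 2*5 = 9 + 10 = 19)
h(E) = 10 - 5*E (h(E) = -5*(-2 + E) = 10 - 5*E)
h(K(7))*R = (10 - 5*(-6 + 7**2 - 5*7))*19 = (10 - 5*(-6 + 49 - 35))*19 = (10 - 5*8)*19 = (10 - 40)*19 = -30*19 = -570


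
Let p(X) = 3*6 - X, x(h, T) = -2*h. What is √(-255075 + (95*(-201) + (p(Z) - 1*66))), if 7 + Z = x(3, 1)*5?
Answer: I*√274181 ≈ 523.62*I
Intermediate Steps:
Z = -37 (Z = -7 - 2*3*5 = -7 - 6*5 = -7 - 30 = -37)
p(X) = 18 - X
√(-255075 + (95*(-201) + (p(Z) - 1*66))) = √(-255075 + (95*(-201) + ((18 - 1*(-37)) - 1*66))) = √(-255075 + (-19095 + ((18 + 37) - 66))) = √(-255075 + (-19095 + (55 - 66))) = √(-255075 + (-19095 - 11)) = √(-255075 - 19106) = √(-274181) = I*√274181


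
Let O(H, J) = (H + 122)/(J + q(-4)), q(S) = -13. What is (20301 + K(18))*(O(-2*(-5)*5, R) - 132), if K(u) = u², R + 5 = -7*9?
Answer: -74690000/27 ≈ -2.7663e+6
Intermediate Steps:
R = -68 (R = -5 - 7*9 = -5 - 63 = -68)
O(H, J) = (122 + H)/(-13 + J) (O(H, J) = (H + 122)/(J - 13) = (122 + H)/(-13 + J))
(20301 + K(18))*(O(-2*(-5)*5, R) - 132) = (20301 + 18²)*((122 - 2*(-5)*5)/(-13 - 68) - 132) = (20301 + 324)*((122 + 10*5)/(-81) - 132) = 20625*(-(122 + 50)/81 - 132) = 20625*(-1/81*172 - 132) = 20625*(-172/81 - 132) = 20625*(-10864/81) = -74690000/27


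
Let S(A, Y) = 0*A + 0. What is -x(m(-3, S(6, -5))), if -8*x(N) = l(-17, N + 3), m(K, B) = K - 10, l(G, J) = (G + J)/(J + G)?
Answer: ⅛ ≈ 0.12500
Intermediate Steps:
l(G, J) = 1 (l(G, J) = (G + J)/(G + J) = 1)
S(A, Y) = 0 (S(A, Y) = 0 + 0 = 0)
m(K, B) = -10 + K
x(N) = -⅛ (x(N) = -⅛*1 = -⅛)
-x(m(-3, S(6, -5))) = -1*(-⅛) = ⅛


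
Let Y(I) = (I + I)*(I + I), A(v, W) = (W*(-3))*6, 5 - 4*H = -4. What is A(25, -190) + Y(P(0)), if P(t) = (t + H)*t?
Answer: 3420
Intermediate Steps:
H = 9/4 (H = 5/4 - ¼*(-4) = 5/4 + 1 = 9/4 ≈ 2.2500)
P(t) = t*(9/4 + t) (P(t) = (t + 9/4)*t = (9/4 + t)*t = t*(9/4 + t))
A(v, W) = -18*W (A(v, W) = -3*W*6 = -18*W)
Y(I) = 4*I² (Y(I) = (2*I)*(2*I) = 4*I²)
A(25, -190) + Y(P(0)) = -18*(-190) + 4*((¼)*0*(9 + 4*0))² = 3420 + 4*((¼)*0*(9 + 0))² = 3420 + 4*((¼)*0*9)² = 3420 + 4*0² = 3420 + 4*0 = 3420 + 0 = 3420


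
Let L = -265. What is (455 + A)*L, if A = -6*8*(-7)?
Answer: -209615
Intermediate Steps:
A = 336 (A = -48*(-7) = 336)
(455 + A)*L = (455 + 336)*(-265) = 791*(-265) = -209615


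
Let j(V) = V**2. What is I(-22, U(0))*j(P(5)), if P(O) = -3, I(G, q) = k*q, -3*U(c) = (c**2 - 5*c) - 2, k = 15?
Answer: 90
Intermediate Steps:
U(c) = 2/3 - c**2/3 + 5*c/3 (U(c) = -((c**2 - 5*c) - 2)/3 = -(-2 + c**2 - 5*c)/3 = 2/3 - c**2/3 + 5*c/3)
I(G, q) = 15*q
I(-22, U(0))*j(P(5)) = (15*(2/3 - 1/3*0**2 + (5/3)*0))*(-3)**2 = (15*(2/3 - 1/3*0 + 0))*9 = (15*(2/3 + 0 + 0))*9 = (15*(2/3))*9 = 10*9 = 90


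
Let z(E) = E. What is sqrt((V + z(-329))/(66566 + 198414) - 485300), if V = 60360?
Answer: I*sqrt(8518758151776405)/132490 ≈ 696.63*I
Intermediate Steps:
sqrt((V + z(-329))/(66566 + 198414) - 485300) = sqrt((60360 - 329)/(66566 + 198414) - 485300) = sqrt(60031/264980 - 485300) = sqrt(-128594733969/264980) = I*sqrt(8518758151776405)/132490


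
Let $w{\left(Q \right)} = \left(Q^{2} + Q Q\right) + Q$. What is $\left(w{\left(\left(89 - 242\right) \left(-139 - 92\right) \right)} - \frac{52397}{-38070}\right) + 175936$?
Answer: $\frac{95116622638787}{38070} \approx 2.4985 \cdot 10^{9}$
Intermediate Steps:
$w{\left(Q \right)} = Q + 2 Q^{2}$ ($w{\left(Q \right)} = \left(Q^{2} + Q^{2}\right) + Q = 2 Q^{2} + Q = Q + 2 Q^{2}$)
$\left(w{\left(\left(89 - 242\right) \left(-139 - 92\right) \right)} - \frac{52397}{-38070}\right) + 175936 = \left(\left(89 - 242\right) \left(-139 - 92\right) \left(1 + 2 \left(89 - 242\right) \left(-139 - 92\right)\right) - \frac{52397}{-38070}\right) + 175936 = \left(\left(-153\right) \left(-231\right) \left(1 + 2 \left(\left(-153\right) \left(-231\right)\right)\right) - - \frac{52397}{38070}\right) + 175936 = \left(35343 \left(1 + 2 \cdot 35343\right) + \frac{52397}{38070}\right) + 175936 = \left(35343 \left(1 + 70686\right) + \frac{52397}{38070}\right) + 175936 = \left(35343 \cdot 70687 + \frac{52397}{38070}\right) + 175936 = \left(2498290641 + \frac{52397}{38070}\right) + 175936 = \frac{95109924755267}{38070} + 175936 = \frac{95116622638787}{38070}$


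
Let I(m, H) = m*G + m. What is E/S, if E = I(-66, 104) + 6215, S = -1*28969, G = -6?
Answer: -6545/28969 ≈ -0.22593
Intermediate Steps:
S = -28969
I(m, H) = -5*m (I(m, H) = m*(-6) + m = -6*m + m = -5*m)
E = 6545 (E = -5*(-66) + 6215 = 330 + 6215 = 6545)
E/S = 6545/(-28969) = 6545*(-1/28969) = -6545/28969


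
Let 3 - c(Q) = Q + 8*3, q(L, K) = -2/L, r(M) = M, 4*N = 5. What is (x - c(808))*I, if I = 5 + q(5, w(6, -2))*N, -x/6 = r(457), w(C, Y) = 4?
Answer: -17217/2 ≈ -8608.5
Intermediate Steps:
N = 5/4 (N = (¼)*5 = 5/4 ≈ 1.2500)
c(Q) = -21 - Q (c(Q) = 3 - (Q + 8*3) = 3 - (Q + 24) = 3 - (24 + Q) = 3 + (-24 - Q) = -21 - Q)
x = -2742 (x = -6*457 = -2742)
I = 9/2 (I = 5 - 2/5*(5/4) = 5 - 2*⅕*(5/4) = 5 - ⅖*5/4 = 5 - ½ = 9/2 ≈ 4.5000)
(x - c(808))*I = (-2742 - (-21 - 1*808))*(9/2) = (-2742 - (-21 - 808))*(9/2) = (-2742 - 1*(-829))*(9/2) = (-2742 + 829)*(9/2) = -1913*9/2 = -17217/2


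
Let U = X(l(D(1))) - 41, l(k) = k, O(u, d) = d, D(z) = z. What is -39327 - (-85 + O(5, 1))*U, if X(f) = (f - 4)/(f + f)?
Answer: -42897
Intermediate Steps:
X(f) = (-4 + f)/(2*f) (X(f) = (-4 + f)/((2*f)) = (-4 + f)*(1/(2*f)) = (-4 + f)/(2*f))
U = -85/2 (U = (½)*(-4 + 1)/1 - 41 = (½)*1*(-3) - 41 = -3/2 - 41 = -85/2 ≈ -42.500)
-39327 - (-85 + O(5, 1))*U = -39327 - (-85 + 1)*(-85)/2 = -39327 - (-84)*(-85)/2 = -39327 - 1*3570 = -39327 - 3570 = -42897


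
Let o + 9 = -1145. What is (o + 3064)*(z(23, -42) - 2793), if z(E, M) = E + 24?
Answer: -5244860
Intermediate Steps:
z(E, M) = 24 + E
o = -1154 (o = -9 - 1145 = -1154)
(o + 3064)*(z(23, -42) - 2793) = (-1154 + 3064)*((24 + 23) - 2793) = 1910*(47 - 2793) = 1910*(-2746) = -5244860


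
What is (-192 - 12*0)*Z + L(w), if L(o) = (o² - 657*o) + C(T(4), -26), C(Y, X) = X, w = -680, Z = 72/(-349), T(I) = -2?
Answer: 317301590/349 ≈ 9.0917e+5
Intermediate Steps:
Z = -72/349 (Z = 72*(-1/349) = -72/349 ≈ -0.20630)
L(o) = -26 + o² - 657*o (L(o) = (o² - 657*o) - 26 = -26 + o² - 657*o)
(-192 - 12*0)*Z + L(w) = (-192 - 12*0)*(-72/349) + (-26 + (-680)² - 657*(-680)) = (-192 + 0)*(-72/349) + (-26 + 462400 + 446760) = -192*(-72/349) + 909134 = 13824/349 + 909134 = 317301590/349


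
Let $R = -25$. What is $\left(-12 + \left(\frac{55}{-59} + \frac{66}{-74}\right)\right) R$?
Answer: $\frac{754450}{2183} \approx 345.6$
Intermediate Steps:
$\left(-12 + \left(\frac{55}{-59} + \frac{66}{-74}\right)\right) R = \left(-12 + \left(\frac{55}{-59} + \frac{66}{-74}\right)\right) \left(-25\right) = \left(-12 + \left(55 \left(- \frac{1}{59}\right) + 66 \left(- \frac{1}{74}\right)\right)\right) \left(-25\right) = \left(-12 - \frac{3982}{2183}\right) \left(-25\right) = \left(- \frac{30178}{2183}\right) \left(-25\right) = \frac{754450}{2183}$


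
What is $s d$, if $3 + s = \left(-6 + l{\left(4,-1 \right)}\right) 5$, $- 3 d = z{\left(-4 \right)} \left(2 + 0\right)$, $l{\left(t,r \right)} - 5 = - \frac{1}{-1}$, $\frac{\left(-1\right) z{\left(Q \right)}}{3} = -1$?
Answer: $6$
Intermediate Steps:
$z{\left(Q \right)} = 3$ ($z{\left(Q \right)} = \left(-3\right) \left(-1\right) = 3$)
$l{\left(t,r \right)} = 6$ ($l{\left(t,r \right)} = 5 - \frac{1}{-1} = 5 - -1 = 5 + 1 = 6$)
$d = -2$ ($d = - \frac{3 \left(2 + 0\right)}{3} = - \frac{3 \cdot 2}{3} = \left(- \frac{1}{3}\right) 6 = -2$)
$s = -3$ ($s = -3 + \left(-6 + 6\right) 5 = -3 + 0 \cdot 5 = -3 + 0 = -3$)
$s d = \left(-3\right) \left(-2\right) = 6$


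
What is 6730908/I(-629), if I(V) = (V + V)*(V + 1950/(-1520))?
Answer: 511549008/60260087 ≈ 8.4890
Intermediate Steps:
I(V) = 2*V*(-195/152 + V) (I(V) = (2*V)*(V + 1950*(-1/1520)) = (2*V)*(V - 195/152) = (2*V)*(-195/152 + V) = 2*V*(-195/152 + V))
6730908/I(-629) = 6730908/(((1/76)*(-629)*(-195 + 152*(-629)))) = 6730908/(((1/76)*(-629)*(-195 - 95608))) = 6730908/(((1/76)*(-629)*(-95803))) = 6730908/(60260087/76) = 6730908*(76/60260087) = 511549008/60260087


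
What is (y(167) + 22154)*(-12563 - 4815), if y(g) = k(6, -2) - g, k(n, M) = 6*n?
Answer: -382715694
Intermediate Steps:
y(g) = 36 - g (y(g) = 6*6 - g = 36 - g)
(y(167) + 22154)*(-12563 - 4815) = ((36 - 1*167) + 22154)*(-12563 - 4815) = ((36 - 167) + 22154)*(-17378) = (-131 + 22154)*(-17378) = 22023*(-17378) = -382715694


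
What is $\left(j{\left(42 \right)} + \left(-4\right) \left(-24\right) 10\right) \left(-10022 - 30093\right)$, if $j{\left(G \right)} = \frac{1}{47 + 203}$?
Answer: $- \frac{1925528023}{50} \approx -3.8511 \cdot 10^{7}$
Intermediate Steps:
$j{\left(G \right)} = \frac{1}{250}$
$\left(j{\left(42 \right)} + \left(-4\right) \left(-24\right) 10\right) \left(-10022 - 30093\right) = \left(\frac{1}{250} + \left(-4\right) \left(-24\right) 10\right) \left(-10022 - 30093\right) = \left(\frac{1}{250} + 96 \cdot 10\right) \left(-10022 - 30093\right) = \left(\frac{1}{250} + 960\right) \left(-40115\right) = \frac{240001}{250} \left(-40115\right) = - \frac{1925528023}{50}$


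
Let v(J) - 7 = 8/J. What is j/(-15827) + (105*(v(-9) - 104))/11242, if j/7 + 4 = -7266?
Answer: 25067155/10893498 ≈ 2.3011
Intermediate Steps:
v(J) = 7 + 8/J
j = -50890 (j = -28 + 7*(-7266) = -28 - 50862 = -50890)
j/(-15827) + (105*(v(-9) - 104))/11242 = -50890/(-15827) + (105*((7 + 8/(-9)) - 104))/11242 = -50890*(-1/15827) + (105*((7 + 8*(-⅑)) - 104))*(1/11242) = 7270/2261 + (105*((7 - 8/9) - 104))*(1/11242) = 7270/2261 + (105*(55/9 - 104))*(1/11242) = 7270/2261 + (105*(-881/9))*(1/11242) = 7270/2261 - 30835/3*1/11242 = 7270/2261 - 4405/4818 = 25067155/10893498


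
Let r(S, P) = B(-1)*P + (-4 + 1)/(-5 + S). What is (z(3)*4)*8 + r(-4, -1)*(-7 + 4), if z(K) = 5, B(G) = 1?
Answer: 162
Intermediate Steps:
r(S, P) = P - 3/(-5 + S) (r(S, P) = 1*P + (-4 + 1)/(-5 + S) = P - 3/(-5 + S))
(z(3)*4)*8 + r(-4, -1)*(-7 + 4) = (5*4)*8 + ((-3 - 5*(-1) - 1*(-4))/(-5 - 4))*(-7 + 4) = 20*8 + ((-3 + 5 + 4)/(-9))*(-3) = 160 - 1/9*6*(-3) = 160 - 2/3*(-3) = 160 + 2 = 162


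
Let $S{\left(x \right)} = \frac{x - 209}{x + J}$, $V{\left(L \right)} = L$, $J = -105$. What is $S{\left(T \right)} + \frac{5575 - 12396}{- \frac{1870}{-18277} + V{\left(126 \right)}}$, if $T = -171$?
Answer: $- \frac{8383098433}{159029268} \approx -52.714$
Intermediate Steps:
$S{\left(x \right)} = \frac{-209 + x}{-105 + x}$ ($S{\left(x \right)} = \frac{x - 209}{x - 105} = \frac{-209 + x}{-105 + x}$)
$S{\left(T \right)} + \frac{5575 - 12396}{- \frac{1870}{-18277} + V{\left(126 \right)}} = \frac{-209 - 171}{-105 - 171} + \frac{5575 - 12396}{- \frac{1870}{-18277} + 126} = \frac{1}{-276} \left(-380\right) - \frac{6821}{\left(-1870\right) \left(- \frac{1}{18277}\right) + 126} = \left(- \frac{1}{276}\right) \left(-380\right) - \frac{6821}{\frac{1870}{18277} + 126} = \frac{95}{69} - \frac{6821}{\frac{2304772}{18277}} = \frac{95}{69} - \frac{124667417}{2304772} = - \frac{8383098433}{159029268}$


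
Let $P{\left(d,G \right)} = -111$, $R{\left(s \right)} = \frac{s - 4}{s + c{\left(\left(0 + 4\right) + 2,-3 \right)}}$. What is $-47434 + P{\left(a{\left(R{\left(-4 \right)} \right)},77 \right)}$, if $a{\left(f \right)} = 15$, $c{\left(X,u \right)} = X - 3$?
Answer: $-47545$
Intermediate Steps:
$c{\left(X,u \right)} = -3 + X$
$R{\left(s \right)} = \frac{-4 + s}{3 + s}$ ($R{\left(s \right)} = \frac{s - 4}{s + \left(-3 + \left(\left(0 + 4\right) + 2\right)\right)} = \frac{-4 + s}{s + \left(-3 + \left(4 + 2\right)\right)} = \frac{-4 + s}{s + \left(-3 + 6\right)} = \frac{-4 + s}{s + 3} = \frac{-4 + s}{3 + s}$)
$-47434 + P{\left(a{\left(R{\left(-4 \right)} \right)},77 \right)} = -47434 - 111 = -47545$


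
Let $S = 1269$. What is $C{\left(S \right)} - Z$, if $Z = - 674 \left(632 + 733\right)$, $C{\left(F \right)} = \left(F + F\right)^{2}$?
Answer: $7361454$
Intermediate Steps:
$C{\left(F \right)} = 4 F^{2}$ ($C{\left(F \right)} = \left(2 F\right)^{2} = 4 F^{2}$)
$Z = -920010$ ($Z = \left(-674\right) 1365 = -920010$)
$C{\left(S \right)} - Z = 4 \cdot 1269^{2} - -920010 = 4 \cdot 1610361 + 920010 = 6441444 + 920010 = 7361454$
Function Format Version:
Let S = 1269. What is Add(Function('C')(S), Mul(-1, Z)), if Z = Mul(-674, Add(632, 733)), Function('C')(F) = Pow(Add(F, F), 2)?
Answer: 7361454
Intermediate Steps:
Function('C')(F) = Mul(4, Pow(F, 2)) (Function('C')(F) = Pow(Mul(2, F), 2) = Mul(4, Pow(F, 2)))
Z = -920010 (Z = Mul(-674, 1365) = -920010)
Add(Function('C')(S), Mul(-1, Z)) = Add(Mul(4, Pow(1269, 2)), Mul(-1, -920010)) = Add(Mul(4, 1610361), 920010) = Add(6441444, 920010) = 7361454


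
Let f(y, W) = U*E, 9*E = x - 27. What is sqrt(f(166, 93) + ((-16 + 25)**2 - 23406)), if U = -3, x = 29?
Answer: I*sqrt(209931)/3 ≈ 152.73*I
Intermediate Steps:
E = 2/9 (E = (29 - 27)/9 = (1/9)*2 = 2/9 ≈ 0.22222)
f(y, W) = -2/3 (f(y, W) = -3*2/9 = -2/3)
sqrt(f(166, 93) + ((-16 + 25)**2 - 23406)) = sqrt(-2/3 + ((-16 + 25)**2 - 23406)) = sqrt(-2/3 + (9**2 - 23406)) = sqrt(-2/3 + (81 - 23406)) = sqrt(-2/3 - 23325) = sqrt(-69977/3) = I*sqrt(209931)/3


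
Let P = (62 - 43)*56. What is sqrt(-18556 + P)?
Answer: 2*I*sqrt(4373) ≈ 132.26*I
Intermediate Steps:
P = 1064 (P = 19*56 = 1064)
sqrt(-18556 + P) = sqrt(-18556 + 1064) = sqrt(-17492) = 2*I*sqrt(4373)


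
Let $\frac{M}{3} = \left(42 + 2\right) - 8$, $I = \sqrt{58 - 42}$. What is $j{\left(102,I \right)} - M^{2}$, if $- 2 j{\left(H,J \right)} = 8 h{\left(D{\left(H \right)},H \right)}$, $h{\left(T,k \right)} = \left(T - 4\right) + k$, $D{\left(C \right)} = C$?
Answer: $-12464$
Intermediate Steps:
$I = 4$ ($I = \sqrt{16} = 4$)
$M = 108$ ($M = 3 \left(\left(42 + 2\right) - 8\right) = 3 \left(44 - 8\right) = 3 \cdot 36 = 108$)
$h{\left(T,k \right)} = -4 + T + k$ ($h{\left(T,k \right)} = \left(-4 + T\right) + k = -4 + T + k$)
$j{\left(H,J \right)} = 16 - 8 H$ ($j{\left(H,J \right)} = - \frac{8 \left(-4 + H + H\right)}{2} = - \frac{8 \left(-4 + 2 H\right)}{2} = - \frac{-32 + 16 H}{2} = 16 - 8 H$)
$j{\left(102,I \right)} - M^{2} = \left(16 - 816\right) - 108^{2} = \left(16 - 816\right) - 11664 = -800 - 11664 = -12464$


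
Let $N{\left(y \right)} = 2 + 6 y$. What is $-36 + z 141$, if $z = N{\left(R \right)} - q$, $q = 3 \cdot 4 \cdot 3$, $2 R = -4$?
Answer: $-6522$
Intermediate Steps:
$R = -2$ ($R = \frac{1}{2} \left(-4\right) = -2$)
$q = 36$ ($q = 12 \cdot 3 = 36$)
$z = -46$ ($z = \left(2 + 6 \left(-2\right)\right) - 36 = \left(2 - 12\right) - 36 = -10 - 36 = -46$)
$-36 + z 141 = -36 - 6486 = -6522$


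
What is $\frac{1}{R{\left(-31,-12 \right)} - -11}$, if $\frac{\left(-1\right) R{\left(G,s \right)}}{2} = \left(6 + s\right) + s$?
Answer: $\frac{1}{47} \approx 0.021277$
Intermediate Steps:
$R{\left(G,s \right)} = -12 - 4 s$ ($R{\left(G,s \right)} = - 2 \left(\left(6 + s\right) + s\right) = - 2 \left(6 + 2 s\right) = -12 - 4 s$)
$\frac{1}{R{\left(-31,-12 \right)} - -11} = \frac{1}{\left(-12 - -48\right) - -11} = \frac{1}{\left(-12 + 48\right) + \left(-256 + 267\right)} = \frac{1}{36 + 11} = \frac{1}{47}$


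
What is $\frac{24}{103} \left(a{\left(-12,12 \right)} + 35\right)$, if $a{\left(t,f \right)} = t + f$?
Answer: $\frac{840}{103} \approx 8.1553$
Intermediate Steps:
$a{\left(t,f \right)} = f + t$
$\frac{24}{103} \left(a{\left(-12,12 \right)} + 35\right) = \frac{24}{103} \left(\left(12 - 12\right) + 35\right) = 24 \cdot \frac{1}{103} \left(0 + 35\right) = \frac{24}{103} \cdot 35 = \frac{840}{103}$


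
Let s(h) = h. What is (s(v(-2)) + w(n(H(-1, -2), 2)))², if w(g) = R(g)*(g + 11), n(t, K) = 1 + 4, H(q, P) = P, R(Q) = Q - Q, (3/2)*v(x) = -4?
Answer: 64/9 ≈ 7.1111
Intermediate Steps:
v(x) = -8/3 (v(x) = (⅔)*(-4) = -8/3)
R(Q) = 0
n(t, K) = 5
w(g) = 0 (w(g) = 0*(g + 11) = 0*(11 + g) = 0)
(s(v(-2)) + w(n(H(-1, -2), 2)))² = (-8/3 + 0)² = (-8/3)² = 64/9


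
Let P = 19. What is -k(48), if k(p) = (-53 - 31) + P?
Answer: 65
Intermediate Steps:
k(p) = -65 (k(p) = (-53 - 31) + 19 = -84 + 19 = -65)
-k(48) = -1*(-65) = 65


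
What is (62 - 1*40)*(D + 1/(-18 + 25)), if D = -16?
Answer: -2442/7 ≈ -348.86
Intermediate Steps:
(62 - 1*40)*(D + 1/(-18 + 25)) = (62 - 1*40)*(-16 + 1/(-18 + 25)) = (62 - 40)*(-16 + 1/7) = 22*(-16 + ⅐) = 22*(-111/7) = -2442/7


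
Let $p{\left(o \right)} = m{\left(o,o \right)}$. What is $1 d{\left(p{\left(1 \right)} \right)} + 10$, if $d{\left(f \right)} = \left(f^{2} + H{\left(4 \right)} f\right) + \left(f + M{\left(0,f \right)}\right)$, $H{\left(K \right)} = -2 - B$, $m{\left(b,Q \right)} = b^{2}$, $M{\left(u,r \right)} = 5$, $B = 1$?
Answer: $14$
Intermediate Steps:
$H{\left(K \right)} = -3$ ($H{\left(K \right)} = -2 - 1 = -3$)
$p{\left(o \right)} = o^{2}$
$d{\left(f \right)} = 5 + f^{2} - 2 f$ ($d{\left(f \right)} = \left(f^{2} - 3 f\right) + \left(f + 5\right) = \left(f^{2} - 3 f\right) + \left(5 + f\right) = 5 + f^{2} - 2 f$)
$1 d{\left(p{\left(1 \right)} \right)} + 10 = 1 \left(5 + \left(1^{2}\right)^{2} - 2 \cdot 1^{2}\right) + 10 = 1 \left(5 + 1^{2} - 2\right) + 10 = 1 \left(5 + 1 - 2\right) + 10 = 1 \cdot 4 + 10 = 4 + 10 = 14$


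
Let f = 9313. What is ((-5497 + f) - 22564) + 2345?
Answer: -16403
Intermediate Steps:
((-5497 + f) - 22564) + 2345 = ((-5497 + 9313) - 22564) + 2345 = (3816 - 22564) + 2345 = -18748 + 2345 = -16403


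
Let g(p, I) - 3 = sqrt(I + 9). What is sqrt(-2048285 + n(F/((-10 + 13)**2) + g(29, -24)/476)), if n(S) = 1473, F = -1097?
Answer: 2*I*sqrt(511703) ≈ 1430.7*I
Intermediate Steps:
g(p, I) = 3 + sqrt(9 + I) (g(p, I) = 3 + sqrt(I + 9) = 3 + sqrt(9 + I))
sqrt(-2048285 + n(F/((-10 + 13)**2) + g(29, -24)/476)) = sqrt(-2048285 + 1473) = sqrt(-2046812) = 2*I*sqrt(511703)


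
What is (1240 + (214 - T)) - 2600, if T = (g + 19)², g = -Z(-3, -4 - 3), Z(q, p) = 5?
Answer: -1342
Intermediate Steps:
g = -5 (g = -1*5 = -5)
T = 196 (T = (-5 + 19)² = 14² = 196)
(1240 + (214 - T)) - 2600 = (1240 + (214 - 1*196)) - 2600 = (1240 + (214 - 196)) - 2600 = (1240 + 18) - 2600 = 1258 - 2600 = -1342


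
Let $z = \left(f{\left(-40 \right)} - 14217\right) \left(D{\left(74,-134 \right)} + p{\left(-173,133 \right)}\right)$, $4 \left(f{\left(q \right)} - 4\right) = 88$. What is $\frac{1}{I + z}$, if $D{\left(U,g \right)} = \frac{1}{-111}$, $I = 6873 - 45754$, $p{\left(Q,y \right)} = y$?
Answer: $- \frac{111}{213803333} \approx -5.1917 \cdot 10^{-7}$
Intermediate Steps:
$f{\left(q \right)} = 26$ ($f{\left(q \right)} = 4 + \frac{1}{4} \cdot 88 = 4 + 22 = 26$)
$I = -38881$ ($I = 6873 - 45754 = -38881$)
$D{\left(U,g \right)} = - \frac{1}{111}$
$z = - \frac{209487542}{111}$ ($z = \left(26 - 14217\right) \left(- \frac{1}{111} + 133\right) = \left(-14191\right) \frac{14762}{111} = - \frac{209487542}{111} \approx -1.8873 \cdot 10^{6}$)
$\frac{1}{I + z} = \frac{1}{-38881 - \frac{209487542}{111}} = \frac{1}{- \frac{213803333}{111}} = - \frac{111}{213803333}$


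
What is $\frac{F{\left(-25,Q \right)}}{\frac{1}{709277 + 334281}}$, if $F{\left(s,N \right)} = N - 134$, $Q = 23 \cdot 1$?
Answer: $-115834938$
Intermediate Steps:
$Q = 23$
$F{\left(s,N \right)} = -134 + N$ ($F{\left(s,N \right)} = N - 134 = -134 + N$)
$\frac{F{\left(-25,Q \right)}}{\frac{1}{709277 + 334281}} = \frac{-134 + 23}{\frac{1}{709277 + 334281}} = - \frac{111}{\frac{1}{1043558}} = - 111 \frac{1}{\frac{1}{1043558}} = \left(-111\right) 1043558 = -115834938$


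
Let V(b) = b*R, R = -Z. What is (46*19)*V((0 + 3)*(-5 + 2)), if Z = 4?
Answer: 31464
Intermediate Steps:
R = -4 (R = -1*4 = -4)
V(b) = -4*b (V(b) = b*(-4) = -4*b)
(46*19)*V((0 + 3)*(-5 + 2)) = (46*19)*(-4*(0 + 3)*(-5 + 2)) = 874*(-12*(-3)) = 874*(-4*(-9)) = 874*36 = 31464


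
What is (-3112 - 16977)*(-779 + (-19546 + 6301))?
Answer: 281728136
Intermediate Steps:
(-3112 - 16977)*(-779 + (-19546 + 6301)) = -20089*(-779 - 13245) = -20089*(-14024) = 281728136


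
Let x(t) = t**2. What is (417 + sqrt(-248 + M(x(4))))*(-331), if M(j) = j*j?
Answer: -138027 - 662*sqrt(2) ≈ -1.3896e+5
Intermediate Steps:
M(j) = j**2
(417 + sqrt(-248 + M(x(4))))*(-331) = (417 + sqrt(-248 + (4**2)**2))*(-331) = (417 + sqrt(-248 + 16**2))*(-331) = (417 + sqrt(-248 + 256))*(-331) = (417 + sqrt(8))*(-331) = (417 + 2*sqrt(2))*(-331) = -138027 - 662*sqrt(2)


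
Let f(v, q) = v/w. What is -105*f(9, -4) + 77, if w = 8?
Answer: -329/8 ≈ -41.125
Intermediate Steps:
f(v, q) = v/8
-105*f(9, -4) + 77 = -105*9/8 + 77 = -945/8 + 77 = -329/8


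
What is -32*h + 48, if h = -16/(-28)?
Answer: 208/7 ≈ 29.714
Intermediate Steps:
h = 4/7 (h = -16*(-1/28) = 4/7 ≈ 0.57143)
-32*h + 48 = -32*4/7 + 48 = -128/7 + 48 = 208/7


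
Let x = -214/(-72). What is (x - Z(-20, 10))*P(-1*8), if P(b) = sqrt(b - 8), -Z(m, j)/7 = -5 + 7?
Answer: 611*I/9 ≈ 67.889*I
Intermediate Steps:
Z(m, j) = -14 (Z(m, j) = -7*(-5 + 7) = -7*2 = -14)
P(b) = sqrt(-8 + b)
x = 107/36 (x = -214*(-1/72) = 107/36 ≈ 2.9722)
(x - Z(-20, 10))*P(-1*8) = (107/36 - 1*(-14))*sqrt(-8 - 1*8) = (107/36 + 14)*sqrt(-8 - 8) = 611*sqrt(-16)/36 = 611*(4*I)/36 = 611*I/9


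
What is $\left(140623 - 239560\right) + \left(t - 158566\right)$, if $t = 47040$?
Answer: $-210463$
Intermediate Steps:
$\left(140623 - 239560\right) + \left(t - 158566\right) = \left(140623 - 239560\right) + \left(47040 - 158566\right) = -98937 - 111526 = -210463$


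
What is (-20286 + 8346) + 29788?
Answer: 17848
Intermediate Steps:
(-20286 + 8346) + 29788 = -11940 + 29788 = 17848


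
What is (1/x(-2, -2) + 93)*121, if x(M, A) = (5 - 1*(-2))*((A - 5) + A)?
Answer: 708818/63 ≈ 11251.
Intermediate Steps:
x(M, A) = -35 + 14*A (x(M, A) = (5 + 2)*((-5 + A) + A) = 7*(-5 + 2*A) = -35 + 14*A)
(1/x(-2, -2) + 93)*121 = (1/(-35 + 14*(-2)) + 93)*121 = (1/(-35 - 28) + 93)*121 = (1/(-63) + 93)*121 = (-1/63 + 93)*121 = (5858/63)*121 = 708818/63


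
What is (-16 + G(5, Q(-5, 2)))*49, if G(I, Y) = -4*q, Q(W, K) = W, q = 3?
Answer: -1372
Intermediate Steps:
G(I, Y) = -12 (G(I, Y) = -4*3 = -12)
(-16 + G(5, Q(-5, 2)))*49 = (-16 - 12)*49 = -28*49 = -1372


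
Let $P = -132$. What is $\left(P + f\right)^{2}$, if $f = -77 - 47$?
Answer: $65536$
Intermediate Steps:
$f = -124$ ($f = -77 - 47 = -124$)
$\left(P + f\right)^{2} = \left(-132 - 124\right)^{2} = \left(-256\right)^{2} = 65536$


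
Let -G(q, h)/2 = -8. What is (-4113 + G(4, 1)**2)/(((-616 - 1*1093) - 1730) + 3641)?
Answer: -3857/202 ≈ -19.094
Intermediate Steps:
G(q, h) = 16 (G(q, h) = -2*(-8) = 16)
(-4113 + G(4, 1)**2)/(((-616 - 1*1093) - 1730) + 3641) = (-4113 + 16**2)/(((-616 - 1*1093) - 1730) + 3641) = (-4113 + 256)/(((-616 - 1093) - 1730) + 3641) = -3857/((-1709 - 1730) + 3641) = -3857/(-3439 + 3641) = -3857/202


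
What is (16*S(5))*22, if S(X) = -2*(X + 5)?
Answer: -7040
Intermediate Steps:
S(X) = -10 - 2*X (S(X) = -2*(5 + X) = -10 - 2*X)
(16*S(5))*22 = (16*(-10 - 2*5))*22 = (16*(-10 - 10))*22 = (16*(-20))*22 = -320*22 = -7040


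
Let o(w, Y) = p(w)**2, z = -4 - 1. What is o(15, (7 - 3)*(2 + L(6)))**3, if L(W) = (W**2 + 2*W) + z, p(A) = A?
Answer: 11390625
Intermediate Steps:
z = -5
L(W) = -5 + W**2 + 2*W (L(W) = (W**2 + 2*W) - 5 = -5 + W**2 + 2*W)
o(w, Y) = w**2
o(15, (7 - 3)*(2 + L(6)))**3 = (15**2)**3 = 225**3 = 11390625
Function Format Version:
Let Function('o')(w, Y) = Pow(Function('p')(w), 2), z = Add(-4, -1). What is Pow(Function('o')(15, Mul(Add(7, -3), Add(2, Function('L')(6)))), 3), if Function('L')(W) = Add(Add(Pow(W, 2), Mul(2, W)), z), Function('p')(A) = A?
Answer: 11390625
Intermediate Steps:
z = -5
Function('L')(W) = Add(-5, Pow(W, 2), Mul(2, W)) (Function('L')(W) = Add(Add(Pow(W, 2), Mul(2, W)), -5) = Add(-5, Pow(W, 2), Mul(2, W)))
Function('o')(w, Y) = Pow(w, 2)
Pow(Function('o')(15, Mul(Add(7, -3), Add(2, Function('L')(6)))), 3) = Pow(Pow(15, 2), 3) = Pow(225, 3) = 11390625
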